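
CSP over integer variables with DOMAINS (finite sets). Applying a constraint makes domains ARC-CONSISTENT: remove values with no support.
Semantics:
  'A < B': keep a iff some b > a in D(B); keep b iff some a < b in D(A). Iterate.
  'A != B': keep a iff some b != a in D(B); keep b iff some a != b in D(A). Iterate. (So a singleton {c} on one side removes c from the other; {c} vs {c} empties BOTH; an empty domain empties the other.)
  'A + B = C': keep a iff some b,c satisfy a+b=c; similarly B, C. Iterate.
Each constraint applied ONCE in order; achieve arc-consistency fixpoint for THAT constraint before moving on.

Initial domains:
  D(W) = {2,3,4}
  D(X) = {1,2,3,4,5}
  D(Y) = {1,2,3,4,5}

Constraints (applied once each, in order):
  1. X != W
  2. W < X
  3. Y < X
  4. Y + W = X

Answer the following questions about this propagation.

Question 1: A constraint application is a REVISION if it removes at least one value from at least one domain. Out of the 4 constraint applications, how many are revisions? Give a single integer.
Constraint 1 (X != W) on D(X)={1,2,3,4,5} D(W)={2,3,4}: no change => not a revision
Constraint 2 (W < X) on D(W)={2,3,4} D(X)={1,2,3,4,5}: X {1,2,3,4,5}->{3,4,5} => REVISION
Constraint 3 (Y < X) on D(Y)={1,2,3,4,5} D(X)={3,4,5}: Y {1,2,3,4,5}->{1,2,3,4} => REVISION
Constraint 4 (Y + W = X) on D(Y)={1,2,3,4} D(W)={2,3,4} D(X)={3,4,5}: Y {1,2,3,4}->{1,2,3} => REVISION
Total revisions = 3

Answer: 3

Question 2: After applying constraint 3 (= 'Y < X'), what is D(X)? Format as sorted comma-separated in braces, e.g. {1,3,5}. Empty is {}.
Constraint 1 (X != W) on D(X)={1,2,3,4,5} D(W)={2,3,4}: no change
Constraint 2 (W < X) on D(W)={2,3,4} D(X)={1,2,3,4,5}: X {1,2,3,4,5}->{3,4,5}
Constraint 3 (Y < X) on D(Y)={1,2,3,4,5} D(X)={3,4,5}: Y {1,2,3,4,5}->{1,2,3,4}
So after constraint 3: D(X) = {3,4,5}

Answer: {3,4,5}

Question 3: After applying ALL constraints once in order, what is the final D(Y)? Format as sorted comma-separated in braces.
Constraint 1 (X != W) on D(X)={1,2,3,4,5} D(W)={2,3,4}: no change
Constraint 2 (W < X) on D(W)={2,3,4} D(X)={1,2,3,4,5}: X {1,2,3,4,5}->{3,4,5}
Constraint 3 (Y < X) on D(Y)={1,2,3,4,5} D(X)={3,4,5}: Y {1,2,3,4,5}->{1,2,3,4}
Constraint 4 (Y + W = X) on D(Y)={1,2,3,4} D(W)={2,3,4} D(X)={3,4,5}: Y {1,2,3,4}->{1,2,3}
So after all 4 constraints: D(Y) = {1,2,3}

Answer: {1,2,3}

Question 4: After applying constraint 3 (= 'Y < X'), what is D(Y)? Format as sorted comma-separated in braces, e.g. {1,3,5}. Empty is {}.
Constraint 1 (X != W) on D(X)={1,2,3,4,5} D(W)={2,3,4}: no change
Constraint 2 (W < X) on D(W)={2,3,4} D(X)={1,2,3,4,5}: X {1,2,3,4,5}->{3,4,5}
Constraint 3 (Y < X) on D(Y)={1,2,3,4,5} D(X)={3,4,5}: Y {1,2,3,4,5}->{1,2,3,4}
So after constraint 3: D(Y) = {1,2,3,4}

Answer: {1,2,3,4}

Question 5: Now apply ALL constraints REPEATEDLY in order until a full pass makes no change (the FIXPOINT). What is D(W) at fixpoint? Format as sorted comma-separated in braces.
Answer: {2,3,4}

Derivation:
pass 0 (initial): D(W)={2,3,4}
pass 1: X {1,2,3,4,5}->{3,4,5}; Y {1,2,3,4,5}->{1,2,3}
pass 2: no change
Fixpoint after 2 passes: D(W) = {2,3,4}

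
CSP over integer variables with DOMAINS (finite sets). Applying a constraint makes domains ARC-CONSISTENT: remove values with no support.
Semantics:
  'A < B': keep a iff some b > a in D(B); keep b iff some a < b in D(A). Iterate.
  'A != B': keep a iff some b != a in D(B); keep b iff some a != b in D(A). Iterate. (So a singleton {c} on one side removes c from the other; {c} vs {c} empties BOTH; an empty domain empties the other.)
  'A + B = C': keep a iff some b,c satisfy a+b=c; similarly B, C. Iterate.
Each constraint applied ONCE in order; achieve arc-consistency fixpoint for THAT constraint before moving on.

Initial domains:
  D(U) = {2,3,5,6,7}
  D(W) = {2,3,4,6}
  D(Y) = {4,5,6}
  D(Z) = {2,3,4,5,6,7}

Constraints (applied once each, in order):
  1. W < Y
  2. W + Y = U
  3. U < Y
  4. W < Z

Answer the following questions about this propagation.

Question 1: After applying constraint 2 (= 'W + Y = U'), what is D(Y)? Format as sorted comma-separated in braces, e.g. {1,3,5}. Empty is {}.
Answer: {4,5}

Derivation:
Constraint 1 (W < Y) on D(W)={2,3,4,6} D(Y)={4,5,6}: W {2,3,4,6}->{2,3,4}
Constraint 2 (W + Y = U) on D(W)={2,3,4} D(Y)={4,5,6} D(U)={2,3,5,6,7}: W {2,3,4}->{2,3}; Y {4,5,6}->{4,5}; U {2,3,5,6,7}->{6,7}
So after constraint 2: D(Y) = {4,5}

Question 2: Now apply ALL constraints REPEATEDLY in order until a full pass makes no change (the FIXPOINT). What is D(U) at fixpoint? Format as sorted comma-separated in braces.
Answer: {}

Derivation:
pass 0 (initial): D(U)={2,3,5,6,7}
pass 1: U {2,3,5,6,7}->{}; W {2,3,4,6}->{2,3}; Y {4,5,6}->{}; Z {2,3,4,5,6,7}->{3,4,5,6,7}
pass 2: W {2,3}->{}; Z {3,4,5,6,7}->{}
pass 3: no change
Fixpoint after 3 passes: D(U) = {}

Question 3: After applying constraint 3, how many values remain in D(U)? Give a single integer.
Constraint 1 (W < Y) on D(W)={2,3,4,6} D(Y)={4,5,6}: W {2,3,4,6}->{2,3,4}
Constraint 2 (W + Y = U) on D(W)={2,3,4} D(Y)={4,5,6} D(U)={2,3,5,6,7}: W {2,3,4}->{2,3}; Y {4,5,6}->{4,5}; U {2,3,5,6,7}->{6,7}
Constraint 3 (U < Y) on D(U)={6,7} D(Y)={4,5}: U {6,7}->{}; Y {4,5}->{}
So after constraint 3: D(U)={}, size = 0

Answer: 0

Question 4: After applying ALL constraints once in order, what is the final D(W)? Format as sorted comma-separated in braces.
Constraint 1 (W < Y) on D(W)={2,3,4,6} D(Y)={4,5,6}: W {2,3,4,6}->{2,3,4}
Constraint 2 (W + Y = U) on D(W)={2,3,4} D(Y)={4,5,6} D(U)={2,3,5,6,7}: W {2,3,4}->{2,3}; Y {4,5,6}->{4,5}; U {2,3,5,6,7}->{6,7}
Constraint 3 (U < Y) on D(U)={6,7} D(Y)={4,5}: U {6,7}->{}; Y {4,5}->{}
Constraint 4 (W < Z) on D(W)={2,3} D(Z)={2,3,4,5,6,7}: Z {2,3,4,5,6,7}->{3,4,5,6,7}
So after all 4 constraints: D(W) = {2,3}

Answer: {2,3}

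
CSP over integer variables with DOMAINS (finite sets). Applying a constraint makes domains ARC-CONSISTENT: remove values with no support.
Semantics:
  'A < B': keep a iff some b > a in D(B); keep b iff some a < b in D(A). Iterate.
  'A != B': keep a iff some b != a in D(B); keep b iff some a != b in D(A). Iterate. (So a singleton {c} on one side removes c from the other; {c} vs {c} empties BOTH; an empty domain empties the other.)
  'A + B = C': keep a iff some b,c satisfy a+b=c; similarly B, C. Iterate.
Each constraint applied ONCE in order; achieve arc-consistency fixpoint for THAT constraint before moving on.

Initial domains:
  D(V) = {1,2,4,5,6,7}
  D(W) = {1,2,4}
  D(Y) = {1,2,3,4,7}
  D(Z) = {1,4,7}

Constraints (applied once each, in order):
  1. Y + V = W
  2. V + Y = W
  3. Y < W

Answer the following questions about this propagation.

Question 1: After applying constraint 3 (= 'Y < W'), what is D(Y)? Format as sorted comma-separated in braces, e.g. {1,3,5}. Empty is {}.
Constraint 1 (Y + V = W) on D(Y)={1,2,3,4,7} D(V)={1,2,4,5,6,7} D(W)={1,2,4}: Y {1,2,3,4,7}->{1,2,3}; V {1,2,4,5,6,7}->{1,2}; W {1,2,4}->{2,4}
Constraint 2 (V + Y = W) on D(V)={1,2} D(Y)={1,2,3} D(W)={2,4}: no change
Constraint 3 (Y < W) on D(Y)={1,2,3} D(W)={2,4}: no change
So after constraint 3: D(Y) = {1,2,3}

Answer: {1,2,3}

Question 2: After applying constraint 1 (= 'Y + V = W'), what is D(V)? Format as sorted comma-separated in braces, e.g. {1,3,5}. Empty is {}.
Constraint 1 (Y + V = W) on D(Y)={1,2,3,4,7} D(V)={1,2,4,5,6,7} D(W)={1,2,4}: Y {1,2,3,4,7}->{1,2,3}; V {1,2,4,5,6,7}->{1,2}; W {1,2,4}->{2,4}
So after constraint 1: D(V) = {1,2}

Answer: {1,2}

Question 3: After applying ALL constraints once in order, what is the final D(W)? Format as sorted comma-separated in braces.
Answer: {2,4}

Derivation:
Constraint 1 (Y + V = W) on D(Y)={1,2,3,4,7} D(V)={1,2,4,5,6,7} D(W)={1,2,4}: Y {1,2,3,4,7}->{1,2,3}; V {1,2,4,5,6,7}->{1,2}; W {1,2,4}->{2,4}
Constraint 2 (V + Y = W) on D(V)={1,2} D(Y)={1,2,3} D(W)={2,4}: no change
Constraint 3 (Y < W) on D(Y)={1,2,3} D(W)={2,4}: no change
So after all 3 constraints: D(W) = {2,4}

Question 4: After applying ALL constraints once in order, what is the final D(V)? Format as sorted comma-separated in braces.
Answer: {1,2}

Derivation:
Constraint 1 (Y + V = W) on D(Y)={1,2,3,4,7} D(V)={1,2,4,5,6,7} D(W)={1,2,4}: Y {1,2,3,4,7}->{1,2,3}; V {1,2,4,5,6,7}->{1,2}; W {1,2,4}->{2,4}
Constraint 2 (V + Y = W) on D(V)={1,2} D(Y)={1,2,3} D(W)={2,4}: no change
Constraint 3 (Y < W) on D(Y)={1,2,3} D(W)={2,4}: no change
So after all 3 constraints: D(V) = {1,2}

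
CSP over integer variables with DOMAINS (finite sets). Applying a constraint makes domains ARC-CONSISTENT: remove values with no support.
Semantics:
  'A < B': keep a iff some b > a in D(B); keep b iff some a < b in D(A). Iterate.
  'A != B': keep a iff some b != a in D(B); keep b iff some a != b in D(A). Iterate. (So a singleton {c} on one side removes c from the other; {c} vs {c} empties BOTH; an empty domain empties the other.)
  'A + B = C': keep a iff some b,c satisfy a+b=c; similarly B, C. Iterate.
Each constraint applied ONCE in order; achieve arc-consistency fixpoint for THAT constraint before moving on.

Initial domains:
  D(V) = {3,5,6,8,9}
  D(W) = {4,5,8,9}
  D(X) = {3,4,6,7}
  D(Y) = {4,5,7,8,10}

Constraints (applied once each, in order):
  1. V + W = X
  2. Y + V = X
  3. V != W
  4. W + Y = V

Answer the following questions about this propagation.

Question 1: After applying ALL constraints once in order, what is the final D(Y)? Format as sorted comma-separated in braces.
Constraint 1 (V + W = X) on D(V)={3,5,6,8,9} D(W)={4,5,8,9} D(X)={3,4,6,7}: V {3,5,6,8,9}->{3}; W {4,5,8,9}->{4}; X {3,4,6,7}->{7}
Constraint 2 (Y + V = X) on D(Y)={4,5,7,8,10} D(V)={3} D(X)={7}: Y {4,5,7,8,10}->{4}
Constraint 3 (V != W) on D(V)={3} D(W)={4}: no change
Constraint 4 (W + Y = V) on D(W)={4} D(Y)={4} D(V)={3}: W {4}->{}; Y {4}->{}; V {3}->{}
So after all 4 constraints: D(Y) = {}

Answer: {}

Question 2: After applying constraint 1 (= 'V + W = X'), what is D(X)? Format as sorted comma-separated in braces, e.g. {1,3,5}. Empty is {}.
Constraint 1 (V + W = X) on D(V)={3,5,6,8,9} D(W)={4,5,8,9} D(X)={3,4,6,7}: V {3,5,6,8,9}->{3}; W {4,5,8,9}->{4}; X {3,4,6,7}->{7}
So after constraint 1: D(X) = {7}

Answer: {7}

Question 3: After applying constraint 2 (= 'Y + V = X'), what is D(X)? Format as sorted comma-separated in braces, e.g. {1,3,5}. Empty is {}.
Constraint 1 (V + W = X) on D(V)={3,5,6,8,9} D(W)={4,5,8,9} D(X)={3,4,6,7}: V {3,5,6,8,9}->{3}; W {4,5,8,9}->{4}; X {3,4,6,7}->{7}
Constraint 2 (Y + V = X) on D(Y)={4,5,7,8,10} D(V)={3} D(X)={7}: Y {4,5,7,8,10}->{4}
So after constraint 2: D(X) = {7}

Answer: {7}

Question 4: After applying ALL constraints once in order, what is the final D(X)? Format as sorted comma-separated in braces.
Answer: {7}

Derivation:
Constraint 1 (V + W = X) on D(V)={3,5,6,8,9} D(W)={4,5,8,9} D(X)={3,4,6,7}: V {3,5,6,8,9}->{3}; W {4,5,8,9}->{4}; X {3,4,6,7}->{7}
Constraint 2 (Y + V = X) on D(Y)={4,5,7,8,10} D(V)={3} D(X)={7}: Y {4,5,7,8,10}->{4}
Constraint 3 (V != W) on D(V)={3} D(W)={4}: no change
Constraint 4 (W + Y = V) on D(W)={4} D(Y)={4} D(V)={3}: W {4}->{}; Y {4}->{}; V {3}->{}
So after all 4 constraints: D(X) = {7}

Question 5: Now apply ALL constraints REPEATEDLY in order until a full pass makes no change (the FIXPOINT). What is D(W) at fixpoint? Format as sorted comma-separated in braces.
pass 0 (initial): D(W)={4,5,8,9}
pass 1: V {3,5,6,8,9}->{}; W {4,5,8,9}->{}; X {3,4,6,7}->{7}; Y {4,5,7,8,10}->{}
pass 2: X {7}->{}
pass 3: no change
Fixpoint after 3 passes: D(W) = {}

Answer: {}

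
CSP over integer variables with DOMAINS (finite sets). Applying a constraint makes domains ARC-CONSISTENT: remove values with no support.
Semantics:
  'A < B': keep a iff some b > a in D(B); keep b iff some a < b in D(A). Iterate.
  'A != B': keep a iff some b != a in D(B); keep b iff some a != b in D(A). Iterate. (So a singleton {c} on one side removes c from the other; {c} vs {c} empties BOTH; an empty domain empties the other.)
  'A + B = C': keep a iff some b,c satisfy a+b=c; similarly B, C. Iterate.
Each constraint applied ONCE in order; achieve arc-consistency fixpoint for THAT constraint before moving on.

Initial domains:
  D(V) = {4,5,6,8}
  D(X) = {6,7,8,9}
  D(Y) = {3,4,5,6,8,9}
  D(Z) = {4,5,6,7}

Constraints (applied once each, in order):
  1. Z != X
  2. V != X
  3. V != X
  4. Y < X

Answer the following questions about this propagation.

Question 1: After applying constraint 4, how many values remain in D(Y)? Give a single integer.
Answer: 5

Derivation:
Constraint 1 (Z != X) on D(Z)={4,5,6,7} D(X)={6,7,8,9}: no change
Constraint 2 (V != X) on D(V)={4,5,6,8} D(X)={6,7,8,9}: no change
Constraint 3 (V != X) on D(V)={4,5,6,8} D(X)={6,7,8,9}: no change
Constraint 4 (Y < X) on D(Y)={3,4,5,6,8,9} D(X)={6,7,8,9}: Y {3,4,5,6,8,9}->{3,4,5,6,8}
So after constraint 4: D(Y)={3,4,5,6,8}, size = 5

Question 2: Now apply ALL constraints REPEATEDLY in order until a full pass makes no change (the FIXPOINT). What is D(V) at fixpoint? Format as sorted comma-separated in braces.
pass 0 (initial): D(V)={4,5,6,8}
pass 1: Y {3,4,5,6,8,9}->{3,4,5,6,8}
pass 2: no change
Fixpoint after 2 passes: D(V) = {4,5,6,8}

Answer: {4,5,6,8}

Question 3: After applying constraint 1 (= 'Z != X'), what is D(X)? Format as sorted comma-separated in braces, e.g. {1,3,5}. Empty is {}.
Answer: {6,7,8,9}

Derivation:
Constraint 1 (Z != X) on D(Z)={4,5,6,7} D(X)={6,7,8,9}: no change
So after constraint 1: D(X) = {6,7,8,9}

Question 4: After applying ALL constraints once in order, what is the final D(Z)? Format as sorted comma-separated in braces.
Constraint 1 (Z != X) on D(Z)={4,5,6,7} D(X)={6,7,8,9}: no change
Constraint 2 (V != X) on D(V)={4,5,6,8} D(X)={6,7,8,9}: no change
Constraint 3 (V != X) on D(V)={4,5,6,8} D(X)={6,7,8,9}: no change
Constraint 4 (Y < X) on D(Y)={3,4,5,6,8,9} D(X)={6,7,8,9}: Y {3,4,5,6,8,9}->{3,4,5,6,8}
So after all 4 constraints: D(Z) = {4,5,6,7}

Answer: {4,5,6,7}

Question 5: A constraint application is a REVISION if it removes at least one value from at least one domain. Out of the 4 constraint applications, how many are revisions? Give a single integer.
Answer: 1

Derivation:
Constraint 1 (Z != X) on D(Z)={4,5,6,7} D(X)={6,7,8,9}: no change => not a revision
Constraint 2 (V != X) on D(V)={4,5,6,8} D(X)={6,7,8,9}: no change => not a revision
Constraint 3 (V != X) on D(V)={4,5,6,8} D(X)={6,7,8,9}: no change => not a revision
Constraint 4 (Y < X) on D(Y)={3,4,5,6,8,9} D(X)={6,7,8,9}: Y {3,4,5,6,8,9}->{3,4,5,6,8} => REVISION
Total revisions = 1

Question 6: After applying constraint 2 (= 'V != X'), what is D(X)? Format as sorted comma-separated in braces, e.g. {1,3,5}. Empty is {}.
Constraint 1 (Z != X) on D(Z)={4,5,6,7} D(X)={6,7,8,9}: no change
Constraint 2 (V != X) on D(V)={4,5,6,8} D(X)={6,7,8,9}: no change
So after constraint 2: D(X) = {6,7,8,9}

Answer: {6,7,8,9}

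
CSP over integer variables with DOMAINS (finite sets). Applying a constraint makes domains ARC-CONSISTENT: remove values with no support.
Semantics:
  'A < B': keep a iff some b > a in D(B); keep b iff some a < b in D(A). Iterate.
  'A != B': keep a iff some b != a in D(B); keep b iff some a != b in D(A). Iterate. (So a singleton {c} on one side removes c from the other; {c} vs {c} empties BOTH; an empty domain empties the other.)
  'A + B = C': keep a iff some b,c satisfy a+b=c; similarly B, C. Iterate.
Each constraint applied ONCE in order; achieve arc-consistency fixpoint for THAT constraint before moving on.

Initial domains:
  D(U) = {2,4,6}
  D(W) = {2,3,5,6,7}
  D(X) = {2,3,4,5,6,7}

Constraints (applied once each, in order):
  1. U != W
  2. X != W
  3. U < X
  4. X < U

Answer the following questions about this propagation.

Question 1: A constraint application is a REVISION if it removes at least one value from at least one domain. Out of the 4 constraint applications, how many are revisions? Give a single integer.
Answer: 2

Derivation:
Constraint 1 (U != W) on D(U)={2,4,6} D(W)={2,3,5,6,7}: no change => not a revision
Constraint 2 (X != W) on D(X)={2,3,4,5,6,7} D(W)={2,3,5,6,7}: no change => not a revision
Constraint 3 (U < X) on D(U)={2,4,6} D(X)={2,3,4,5,6,7}: X {2,3,4,5,6,7}->{3,4,5,6,7} => REVISION
Constraint 4 (X < U) on D(X)={3,4,5,6,7} D(U)={2,4,6}: X {3,4,5,6,7}->{3,4,5}; U {2,4,6}->{4,6} => REVISION
Total revisions = 2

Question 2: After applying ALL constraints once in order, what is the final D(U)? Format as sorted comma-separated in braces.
Constraint 1 (U != W) on D(U)={2,4,6} D(W)={2,3,5,6,7}: no change
Constraint 2 (X != W) on D(X)={2,3,4,5,6,7} D(W)={2,3,5,6,7}: no change
Constraint 3 (U < X) on D(U)={2,4,6} D(X)={2,3,4,5,6,7}: X {2,3,4,5,6,7}->{3,4,5,6,7}
Constraint 4 (X < U) on D(X)={3,4,5,6,7} D(U)={2,4,6}: X {3,4,5,6,7}->{3,4,5}; U {2,4,6}->{4,6}
So after all 4 constraints: D(U) = {4,6}

Answer: {4,6}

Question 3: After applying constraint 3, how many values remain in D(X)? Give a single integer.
Constraint 1 (U != W) on D(U)={2,4,6} D(W)={2,3,5,6,7}: no change
Constraint 2 (X != W) on D(X)={2,3,4,5,6,7} D(W)={2,3,5,6,7}: no change
Constraint 3 (U < X) on D(U)={2,4,6} D(X)={2,3,4,5,6,7}: X {2,3,4,5,6,7}->{3,4,5,6,7}
So after constraint 3: D(X)={3,4,5,6,7}, size = 5

Answer: 5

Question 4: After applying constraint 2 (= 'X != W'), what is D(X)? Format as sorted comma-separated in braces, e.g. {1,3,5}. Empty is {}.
Answer: {2,3,4,5,6,7}

Derivation:
Constraint 1 (U != W) on D(U)={2,4,6} D(W)={2,3,5,6,7}: no change
Constraint 2 (X != W) on D(X)={2,3,4,5,6,7} D(W)={2,3,5,6,7}: no change
So after constraint 2: D(X) = {2,3,4,5,6,7}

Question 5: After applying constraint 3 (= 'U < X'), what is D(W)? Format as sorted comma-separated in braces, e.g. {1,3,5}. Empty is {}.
Answer: {2,3,5,6,7}

Derivation:
Constraint 1 (U != W) on D(U)={2,4,6} D(W)={2,3,5,6,7}: no change
Constraint 2 (X != W) on D(X)={2,3,4,5,6,7} D(W)={2,3,5,6,7}: no change
Constraint 3 (U < X) on D(U)={2,4,6} D(X)={2,3,4,5,6,7}: X {2,3,4,5,6,7}->{3,4,5,6,7}
So after constraint 3: D(W) = {2,3,5,6,7}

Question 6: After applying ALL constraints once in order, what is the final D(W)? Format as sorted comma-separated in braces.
Constraint 1 (U != W) on D(U)={2,4,6} D(W)={2,3,5,6,7}: no change
Constraint 2 (X != W) on D(X)={2,3,4,5,6,7} D(W)={2,3,5,6,7}: no change
Constraint 3 (U < X) on D(U)={2,4,6} D(X)={2,3,4,5,6,7}: X {2,3,4,5,6,7}->{3,4,5,6,7}
Constraint 4 (X < U) on D(X)={3,4,5,6,7} D(U)={2,4,6}: X {3,4,5,6,7}->{3,4,5}; U {2,4,6}->{4,6}
So after all 4 constraints: D(W) = {2,3,5,6,7}

Answer: {2,3,5,6,7}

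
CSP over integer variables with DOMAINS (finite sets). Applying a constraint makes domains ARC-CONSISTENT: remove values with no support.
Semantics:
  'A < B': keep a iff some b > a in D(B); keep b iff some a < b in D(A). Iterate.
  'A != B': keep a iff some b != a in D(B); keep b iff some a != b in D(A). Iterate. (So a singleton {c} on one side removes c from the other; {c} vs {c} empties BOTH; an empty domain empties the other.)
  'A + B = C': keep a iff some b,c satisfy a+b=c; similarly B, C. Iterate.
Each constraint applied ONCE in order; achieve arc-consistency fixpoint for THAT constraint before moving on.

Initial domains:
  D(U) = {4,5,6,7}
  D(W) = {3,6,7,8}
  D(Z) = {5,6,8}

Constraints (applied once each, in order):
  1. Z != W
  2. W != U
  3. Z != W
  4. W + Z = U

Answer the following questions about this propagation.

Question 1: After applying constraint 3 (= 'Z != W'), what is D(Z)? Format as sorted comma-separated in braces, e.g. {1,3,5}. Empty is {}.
Answer: {5,6,8}

Derivation:
Constraint 1 (Z != W) on D(Z)={5,6,8} D(W)={3,6,7,8}: no change
Constraint 2 (W != U) on D(W)={3,6,7,8} D(U)={4,5,6,7}: no change
Constraint 3 (Z != W) on D(Z)={5,6,8} D(W)={3,6,7,8}: no change
So after constraint 3: D(Z) = {5,6,8}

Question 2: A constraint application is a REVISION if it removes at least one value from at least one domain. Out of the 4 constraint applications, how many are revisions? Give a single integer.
Constraint 1 (Z != W) on D(Z)={5,6,8} D(W)={3,6,7,8}: no change => not a revision
Constraint 2 (W != U) on D(W)={3,6,7,8} D(U)={4,5,6,7}: no change => not a revision
Constraint 3 (Z != W) on D(Z)={5,6,8} D(W)={3,6,7,8}: no change => not a revision
Constraint 4 (W + Z = U) on D(W)={3,6,7,8} D(Z)={5,6,8} D(U)={4,5,6,7}: W {3,6,7,8}->{}; Z {5,6,8}->{}; U {4,5,6,7}->{} => REVISION
Total revisions = 1

Answer: 1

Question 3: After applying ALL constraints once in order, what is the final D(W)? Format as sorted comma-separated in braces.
Constraint 1 (Z != W) on D(Z)={5,6,8} D(W)={3,6,7,8}: no change
Constraint 2 (W != U) on D(W)={3,6,7,8} D(U)={4,5,6,7}: no change
Constraint 3 (Z != W) on D(Z)={5,6,8} D(W)={3,6,7,8}: no change
Constraint 4 (W + Z = U) on D(W)={3,6,7,8} D(Z)={5,6,8} D(U)={4,5,6,7}: W {3,6,7,8}->{}; Z {5,6,8}->{}; U {4,5,6,7}->{}
So after all 4 constraints: D(W) = {}

Answer: {}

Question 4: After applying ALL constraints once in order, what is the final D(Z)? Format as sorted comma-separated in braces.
Answer: {}

Derivation:
Constraint 1 (Z != W) on D(Z)={5,6,8} D(W)={3,6,7,8}: no change
Constraint 2 (W != U) on D(W)={3,6,7,8} D(U)={4,5,6,7}: no change
Constraint 3 (Z != W) on D(Z)={5,6,8} D(W)={3,6,7,8}: no change
Constraint 4 (W + Z = U) on D(W)={3,6,7,8} D(Z)={5,6,8} D(U)={4,5,6,7}: W {3,6,7,8}->{}; Z {5,6,8}->{}; U {4,5,6,7}->{}
So after all 4 constraints: D(Z) = {}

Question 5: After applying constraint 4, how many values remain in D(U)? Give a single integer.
Constraint 1 (Z != W) on D(Z)={5,6,8} D(W)={3,6,7,8}: no change
Constraint 2 (W != U) on D(W)={3,6,7,8} D(U)={4,5,6,7}: no change
Constraint 3 (Z != W) on D(Z)={5,6,8} D(W)={3,6,7,8}: no change
Constraint 4 (W + Z = U) on D(W)={3,6,7,8} D(Z)={5,6,8} D(U)={4,5,6,7}: W {3,6,7,8}->{}; Z {5,6,8}->{}; U {4,5,6,7}->{}
So after constraint 4: D(U)={}, size = 0

Answer: 0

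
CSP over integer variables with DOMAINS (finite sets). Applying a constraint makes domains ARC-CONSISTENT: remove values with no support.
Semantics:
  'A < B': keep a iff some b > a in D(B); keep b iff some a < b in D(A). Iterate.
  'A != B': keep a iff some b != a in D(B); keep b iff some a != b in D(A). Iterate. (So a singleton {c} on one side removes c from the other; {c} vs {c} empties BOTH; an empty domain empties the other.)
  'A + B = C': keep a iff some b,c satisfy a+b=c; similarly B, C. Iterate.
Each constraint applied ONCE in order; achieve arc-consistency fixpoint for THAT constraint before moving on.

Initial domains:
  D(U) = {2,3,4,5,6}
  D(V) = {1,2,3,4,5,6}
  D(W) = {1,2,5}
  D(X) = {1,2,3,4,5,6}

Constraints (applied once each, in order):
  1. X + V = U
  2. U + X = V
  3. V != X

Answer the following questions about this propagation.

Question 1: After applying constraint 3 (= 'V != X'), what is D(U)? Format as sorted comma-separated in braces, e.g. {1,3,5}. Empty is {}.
Answer: {2,3,4}

Derivation:
Constraint 1 (X + V = U) on D(X)={1,2,3,4,5,6} D(V)={1,2,3,4,5,6} D(U)={2,3,4,5,6}: X {1,2,3,4,5,6}->{1,2,3,4,5}; V {1,2,3,4,5,6}->{1,2,3,4,5}
Constraint 2 (U + X = V) on D(U)={2,3,4,5,6} D(X)={1,2,3,4,5} D(V)={1,2,3,4,5}: U {2,3,4,5,6}->{2,3,4}; X {1,2,3,4,5}->{1,2,3}; V {1,2,3,4,5}->{3,4,5}
Constraint 3 (V != X) on D(V)={3,4,5} D(X)={1,2,3}: no change
So after constraint 3: D(U) = {2,3,4}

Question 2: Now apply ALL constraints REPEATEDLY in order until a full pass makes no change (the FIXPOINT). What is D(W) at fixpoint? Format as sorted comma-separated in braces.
Answer: {1,2,5}

Derivation:
pass 0 (initial): D(W)={1,2,5}
pass 1: U {2,3,4,5,6}->{2,3,4}; V {1,2,3,4,5,6}->{3,4,5}; X {1,2,3,4,5,6}->{1,2,3}
pass 2: U {2,3,4}->{}; V {3,4,5}->{}; X {1,2,3}->{}
pass 3: no change
Fixpoint after 3 passes: D(W) = {1,2,5}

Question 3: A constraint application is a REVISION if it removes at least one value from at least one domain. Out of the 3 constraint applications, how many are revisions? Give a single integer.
Answer: 2

Derivation:
Constraint 1 (X + V = U) on D(X)={1,2,3,4,5,6} D(V)={1,2,3,4,5,6} D(U)={2,3,4,5,6}: X {1,2,3,4,5,6}->{1,2,3,4,5}; V {1,2,3,4,5,6}->{1,2,3,4,5} => REVISION
Constraint 2 (U + X = V) on D(U)={2,3,4,5,6} D(X)={1,2,3,4,5} D(V)={1,2,3,4,5}: U {2,3,4,5,6}->{2,3,4}; X {1,2,3,4,5}->{1,2,3}; V {1,2,3,4,5}->{3,4,5} => REVISION
Constraint 3 (V != X) on D(V)={3,4,5} D(X)={1,2,3}: no change => not a revision
Total revisions = 2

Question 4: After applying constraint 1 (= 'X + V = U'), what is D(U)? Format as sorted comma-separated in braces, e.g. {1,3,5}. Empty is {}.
Answer: {2,3,4,5,6}

Derivation:
Constraint 1 (X + V = U) on D(X)={1,2,3,4,5,6} D(V)={1,2,3,4,5,6} D(U)={2,3,4,5,6}: X {1,2,3,4,5,6}->{1,2,3,4,5}; V {1,2,3,4,5,6}->{1,2,3,4,5}
So after constraint 1: D(U) = {2,3,4,5,6}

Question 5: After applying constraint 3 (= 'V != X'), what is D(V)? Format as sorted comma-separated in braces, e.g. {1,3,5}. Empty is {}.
Answer: {3,4,5}

Derivation:
Constraint 1 (X + V = U) on D(X)={1,2,3,4,5,6} D(V)={1,2,3,4,5,6} D(U)={2,3,4,5,6}: X {1,2,3,4,5,6}->{1,2,3,4,5}; V {1,2,3,4,5,6}->{1,2,3,4,5}
Constraint 2 (U + X = V) on D(U)={2,3,4,5,6} D(X)={1,2,3,4,5} D(V)={1,2,3,4,5}: U {2,3,4,5,6}->{2,3,4}; X {1,2,3,4,5}->{1,2,3}; V {1,2,3,4,5}->{3,4,5}
Constraint 3 (V != X) on D(V)={3,4,5} D(X)={1,2,3}: no change
So after constraint 3: D(V) = {3,4,5}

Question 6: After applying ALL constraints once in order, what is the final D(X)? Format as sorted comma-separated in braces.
Constraint 1 (X + V = U) on D(X)={1,2,3,4,5,6} D(V)={1,2,3,4,5,6} D(U)={2,3,4,5,6}: X {1,2,3,4,5,6}->{1,2,3,4,5}; V {1,2,3,4,5,6}->{1,2,3,4,5}
Constraint 2 (U + X = V) on D(U)={2,3,4,5,6} D(X)={1,2,3,4,5} D(V)={1,2,3,4,5}: U {2,3,4,5,6}->{2,3,4}; X {1,2,3,4,5}->{1,2,3}; V {1,2,3,4,5}->{3,4,5}
Constraint 3 (V != X) on D(V)={3,4,5} D(X)={1,2,3}: no change
So after all 3 constraints: D(X) = {1,2,3}

Answer: {1,2,3}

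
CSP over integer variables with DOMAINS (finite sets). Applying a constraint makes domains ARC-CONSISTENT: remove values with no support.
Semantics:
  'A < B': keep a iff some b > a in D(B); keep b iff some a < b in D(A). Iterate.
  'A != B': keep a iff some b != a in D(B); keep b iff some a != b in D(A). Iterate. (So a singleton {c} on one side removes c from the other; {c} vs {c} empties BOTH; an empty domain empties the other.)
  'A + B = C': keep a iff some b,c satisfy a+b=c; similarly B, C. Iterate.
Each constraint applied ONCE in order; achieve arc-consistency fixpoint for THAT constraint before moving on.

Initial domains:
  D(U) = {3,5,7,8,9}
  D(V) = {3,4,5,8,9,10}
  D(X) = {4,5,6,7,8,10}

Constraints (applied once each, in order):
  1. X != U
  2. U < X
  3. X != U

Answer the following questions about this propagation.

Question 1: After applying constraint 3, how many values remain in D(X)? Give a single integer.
Answer: 6

Derivation:
Constraint 1 (X != U) on D(X)={4,5,6,7,8,10} D(U)={3,5,7,8,9}: no change
Constraint 2 (U < X) on D(U)={3,5,7,8,9} D(X)={4,5,6,7,8,10}: no change
Constraint 3 (X != U) on D(X)={4,5,6,7,8,10} D(U)={3,5,7,8,9}: no change
So after constraint 3: D(X)={4,5,6,7,8,10}, size = 6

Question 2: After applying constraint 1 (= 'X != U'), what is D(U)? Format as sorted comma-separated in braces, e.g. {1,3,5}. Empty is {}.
Constraint 1 (X != U) on D(X)={4,5,6,7,8,10} D(U)={3,5,7,8,9}: no change
So after constraint 1: D(U) = {3,5,7,8,9}

Answer: {3,5,7,8,9}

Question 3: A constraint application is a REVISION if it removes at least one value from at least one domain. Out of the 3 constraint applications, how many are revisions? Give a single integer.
Answer: 0

Derivation:
Constraint 1 (X != U) on D(X)={4,5,6,7,8,10} D(U)={3,5,7,8,9}: no change => not a revision
Constraint 2 (U < X) on D(U)={3,5,7,8,9} D(X)={4,5,6,7,8,10}: no change => not a revision
Constraint 3 (X != U) on D(X)={4,5,6,7,8,10} D(U)={3,5,7,8,9}: no change => not a revision
Total revisions = 0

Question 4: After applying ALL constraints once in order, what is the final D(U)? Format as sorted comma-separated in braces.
Constraint 1 (X != U) on D(X)={4,5,6,7,8,10} D(U)={3,5,7,8,9}: no change
Constraint 2 (U < X) on D(U)={3,5,7,8,9} D(X)={4,5,6,7,8,10}: no change
Constraint 3 (X != U) on D(X)={4,5,6,7,8,10} D(U)={3,5,7,8,9}: no change
So after all 3 constraints: D(U) = {3,5,7,8,9}

Answer: {3,5,7,8,9}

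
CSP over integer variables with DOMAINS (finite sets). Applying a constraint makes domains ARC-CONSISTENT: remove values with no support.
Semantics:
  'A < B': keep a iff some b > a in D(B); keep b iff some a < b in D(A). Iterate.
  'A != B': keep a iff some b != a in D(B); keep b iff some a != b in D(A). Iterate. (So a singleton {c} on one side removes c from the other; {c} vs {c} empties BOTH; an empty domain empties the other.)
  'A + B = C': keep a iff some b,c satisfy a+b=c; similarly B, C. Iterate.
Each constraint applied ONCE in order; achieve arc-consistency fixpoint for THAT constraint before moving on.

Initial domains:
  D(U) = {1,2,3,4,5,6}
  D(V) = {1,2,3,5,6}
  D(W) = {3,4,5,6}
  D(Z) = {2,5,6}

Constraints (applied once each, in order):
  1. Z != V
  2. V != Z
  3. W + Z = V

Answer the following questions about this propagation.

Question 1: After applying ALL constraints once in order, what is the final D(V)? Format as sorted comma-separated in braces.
Constraint 1 (Z != V) on D(Z)={2,5,6} D(V)={1,2,3,5,6}: no change
Constraint 2 (V != Z) on D(V)={1,2,3,5,6} D(Z)={2,5,6}: no change
Constraint 3 (W + Z = V) on D(W)={3,4,5,6} D(Z)={2,5,6} D(V)={1,2,3,5,6}: W {3,4,5,6}->{3,4}; Z {2,5,6}->{2}; V {1,2,3,5,6}->{5,6}
So after all 3 constraints: D(V) = {5,6}

Answer: {5,6}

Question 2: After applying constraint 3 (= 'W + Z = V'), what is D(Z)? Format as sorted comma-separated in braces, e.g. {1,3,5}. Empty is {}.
Constraint 1 (Z != V) on D(Z)={2,5,6} D(V)={1,2,3,5,6}: no change
Constraint 2 (V != Z) on D(V)={1,2,3,5,6} D(Z)={2,5,6}: no change
Constraint 3 (W + Z = V) on D(W)={3,4,5,6} D(Z)={2,5,6} D(V)={1,2,3,5,6}: W {3,4,5,6}->{3,4}; Z {2,5,6}->{2}; V {1,2,3,5,6}->{5,6}
So after constraint 3: D(Z) = {2}

Answer: {2}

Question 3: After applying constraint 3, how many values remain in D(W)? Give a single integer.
Constraint 1 (Z != V) on D(Z)={2,5,6} D(V)={1,2,3,5,6}: no change
Constraint 2 (V != Z) on D(V)={1,2,3,5,6} D(Z)={2,5,6}: no change
Constraint 3 (W + Z = V) on D(W)={3,4,5,6} D(Z)={2,5,6} D(V)={1,2,3,5,6}: W {3,4,5,6}->{3,4}; Z {2,5,6}->{2}; V {1,2,3,5,6}->{5,6}
So after constraint 3: D(W)={3,4}, size = 2

Answer: 2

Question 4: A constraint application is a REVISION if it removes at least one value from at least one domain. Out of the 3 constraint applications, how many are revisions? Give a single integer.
Answer: 1

Derivation:
Constraint 1 (Z != V) on D(Z)={2,5,6} D(V)={1,2,3,5,6}: no change => not a revision
Constraint 2 (V != Z) on D(V)={1,2,3,5,6} D(Z)={2,5,6}: no change => not a revision
Constraint 3 (W + Z = V) on D(W)={3,4,5,6} D(Z)={2,5,6} D(V)={1,2,3,5,6}: W {3,4,5,6}->{3,4}; Z {2,5,6}->{2}; V {1,2,3,5,6}->{5,6} => REVISION
Total revisions = 1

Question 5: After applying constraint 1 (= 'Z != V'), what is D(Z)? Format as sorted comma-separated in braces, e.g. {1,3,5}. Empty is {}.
Answer: {2,5,6}

Derivation:
Constraint 1 (Z != V) on D(Z)={2,5,6} D(V)={1,2,3,5,6}: no change
So after constraint 1: D(Z) = {2,5,6}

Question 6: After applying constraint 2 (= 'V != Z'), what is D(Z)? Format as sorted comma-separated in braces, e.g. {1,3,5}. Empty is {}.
Constraint 1 (Z != V) on D(Z)={2,5,6} D(V)={1,2,3,5,6}: no change
Constraint 2 (V != Z) on D(V)={1,2,3,5,6} D(Z)={2,5,6}: no change
So after constraint 2: D(Z) = {2,5,6}

Answer: {2,5,6}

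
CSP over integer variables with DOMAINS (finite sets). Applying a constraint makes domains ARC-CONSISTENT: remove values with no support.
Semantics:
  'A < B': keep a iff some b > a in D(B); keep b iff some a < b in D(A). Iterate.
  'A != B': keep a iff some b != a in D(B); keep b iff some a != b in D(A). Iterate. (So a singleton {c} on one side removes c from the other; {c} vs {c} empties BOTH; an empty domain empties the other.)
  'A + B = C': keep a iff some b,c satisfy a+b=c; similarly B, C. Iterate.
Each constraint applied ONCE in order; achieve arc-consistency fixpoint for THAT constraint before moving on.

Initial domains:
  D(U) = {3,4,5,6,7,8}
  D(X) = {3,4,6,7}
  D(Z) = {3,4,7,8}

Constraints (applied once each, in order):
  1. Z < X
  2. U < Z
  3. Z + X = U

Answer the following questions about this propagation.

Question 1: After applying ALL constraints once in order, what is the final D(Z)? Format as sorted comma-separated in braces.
Constraint 1 (Z < X) on D(Z)={3,4,7,8} D(X)={3,4,6,7}: Z {3,4,7,8}->{3,4}; X {3,4,6,7}->{4,6,7}
Constraint 2 (U < Z) on D(U)={3,4,5,6,7,8} D(Z)={3,4}: U {3,4,5,6,7,8}->{3}; Z {3,4}->{4}
Constraint 3 (Z + X = U) on D(Z)={4} D(X)={4,6,7} D(U)={3}: Z {4}->{}; X {4,6,7}->{}; U {3}->{}
So after all 3 constraints: D(Z) = {}

Answer: {}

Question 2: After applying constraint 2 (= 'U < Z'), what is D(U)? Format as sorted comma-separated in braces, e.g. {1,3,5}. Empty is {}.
Constraint 1 (Z < X) on D(Z)={3,4,7,8} D(X)={3,4,6,7}: Z {3,4,7,8}->{3,4}; X {3,4,6,7}->{4,6,7}
Constraint 2 (U < Z) on D(U)={3,4,5,6,7,8} D(Z)={3,4}: U {3,4,5,6,7,8}->{3}; Z {3,4}->{4}
So after constraint 2: D(U) = {3}

Answer: {3}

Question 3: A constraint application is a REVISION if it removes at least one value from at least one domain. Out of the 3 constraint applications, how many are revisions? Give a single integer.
Answer: 3

Derivation:
Constraint 1 (Z < X) on D(Z)={3,4,7,8} D(X)={3,4,6,7}: Z {3,4,7,8}->{3,4}; X {3,4,6,7}->{4,6,7} => REVISION
Constraint 2 (U < Z) on D(U)={3,4,5,6,7,8} D(Z)={3,4}: U {3,4,5,6,7,8}->{3}; Z {3,4}->{4} => REVISION
Constraint 3 (Z + X = U) on D(Z)={4} D(X)={4,6,7} D(U)={3}: Z {4}->{}; X {4,6,7}->{}; U {3}->{} => REVISION
Total revisions = 3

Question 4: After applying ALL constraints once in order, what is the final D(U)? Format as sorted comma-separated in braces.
Constraint 1 (Z < X) on D(Z)={3,4,7,8} D(X)={3,4,6,7}: Z {3,4,7,8}->{3,4}; X {3,4,6,7}->{4,6,7}
Constraint 2 (U < Z) on D(U)={3,4,5,6,7,8} D(Z)={3,4}: U {3,4,5,6,7,8}->{3}; Z {3,4}->{4}
Constraint 3 (Z + X = U) on D(Z)={4} D(X)={4,6,7} D(U)={3}: Z {4}->{}; X {4,6,7}->{}; U {3}->{}
So after all 3 constraints: D(U) = {}

Answer: {}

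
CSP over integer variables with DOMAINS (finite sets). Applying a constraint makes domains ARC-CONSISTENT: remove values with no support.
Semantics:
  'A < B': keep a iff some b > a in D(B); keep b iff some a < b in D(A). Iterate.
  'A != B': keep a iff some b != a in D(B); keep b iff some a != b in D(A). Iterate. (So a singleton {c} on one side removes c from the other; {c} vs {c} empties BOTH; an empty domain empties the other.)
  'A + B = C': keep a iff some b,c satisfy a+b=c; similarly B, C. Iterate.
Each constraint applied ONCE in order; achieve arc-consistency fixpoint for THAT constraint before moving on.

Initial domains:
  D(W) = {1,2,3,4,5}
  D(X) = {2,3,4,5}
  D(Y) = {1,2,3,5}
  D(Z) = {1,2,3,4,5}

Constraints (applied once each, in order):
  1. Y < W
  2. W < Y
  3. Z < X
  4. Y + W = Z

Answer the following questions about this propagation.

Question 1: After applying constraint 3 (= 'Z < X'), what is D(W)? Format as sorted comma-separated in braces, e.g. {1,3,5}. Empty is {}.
Answer: {2}

Derivation:
Constraint 1 (Y < W) on D(Y)={1,2,3,5} D(W)={1,2,3,4,5}: Y {1,2,3,5}->{1,2,3}; W {1,2,3,4,5}->{2,3,4,5}
Constraint 2 (W < Y) on D(W)={2,3,4,5} D(Y)={1,2,3}: W {2,3,4,5}->{2}; Y {1,2,3}->{3}
Constraint 3 (Z < X) on D(Z)={1,2,3,4,5} D(X)={2,3,4,5}: Z {1,2,3,4,5}->{1,2,3,4}
So after constraint 3: D(W) = {2}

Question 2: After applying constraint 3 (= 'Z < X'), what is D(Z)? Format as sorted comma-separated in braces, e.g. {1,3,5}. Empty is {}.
Answer: {1,2,3,4}

Derivation:
Constraint 1 (Y < W) on D(Y)={1,2,3,5} D(W)={1,2,3,4,5}: Y {1,2,3,5}->{1,2,3}; W {1,2,3,4,5}->{2,3,4,5}
Constraint 2 (W < Y) on D(W)={2,3,4,5} D(Y)={1,2,3}: W {2,3,4,5}->{2}; Y {1,2,3}->{3}
Constraint 3 (Z < X) on D(Z)={1,2,3,4,5} D(X)={2,3,4,5}: Z {1,2,3,4,5}->{1,2,3,4}
So after constraint 3: D(Z) = {1,2,3,4}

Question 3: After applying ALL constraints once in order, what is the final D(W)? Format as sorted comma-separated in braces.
Answer: {}

Derivation:
Constraint 1 (Y < W) on D(Y)={1,2,3,5} D(W)={1,2,3,4,5}: Y {1,2,3,5}->{1,2,3}; W {1,2,3,4,5}->{2,3,4,5}
Constraint 2 (W < Y) on D(W)={2,3,4,5} D(Y)={1,2,3}: W {2,3,4,5}->{2}; Y {1,2,3}->{3}
Constraint 3 (Z < X) on D(Z)={1,2,3,4,5} D(X)={2,3,4,5}: Z {1,2,3,4,5}->{1,2,3,4}
Constraint 4 (Y + W = Z) on D(Y)={3} D(W)={2} D(Z)={1,2,3,4}: Y {3}->{}; W {2}->{}; Z {1,2,3,4}->{}
So after all 4 constraints: D(W) = {}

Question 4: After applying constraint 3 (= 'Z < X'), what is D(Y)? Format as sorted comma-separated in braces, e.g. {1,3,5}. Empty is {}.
Constraint 1 (Y < W) on D(Y)={1,2,3,5} D(W)={1,2,3,4,5}: Y {1,2,3,5}->{1,2,3}; W {1,2,3,4,5}->{2,3,4,5}
Constraint 2 (W < Y) on D(W)={2,3,4,5} D(Y)={1,2,3}: W {2,3,4,5}->{2}; Y {1,2,3}->{3}
Constraint 3 (Z < X) on D(Z)={1,2,3,4,5} D(X)={2,3,4,5}: Z {1,2,3,4,5}->{1,2,3,4}
So after constraint 3: D(Y) = {3}

Answer: {3}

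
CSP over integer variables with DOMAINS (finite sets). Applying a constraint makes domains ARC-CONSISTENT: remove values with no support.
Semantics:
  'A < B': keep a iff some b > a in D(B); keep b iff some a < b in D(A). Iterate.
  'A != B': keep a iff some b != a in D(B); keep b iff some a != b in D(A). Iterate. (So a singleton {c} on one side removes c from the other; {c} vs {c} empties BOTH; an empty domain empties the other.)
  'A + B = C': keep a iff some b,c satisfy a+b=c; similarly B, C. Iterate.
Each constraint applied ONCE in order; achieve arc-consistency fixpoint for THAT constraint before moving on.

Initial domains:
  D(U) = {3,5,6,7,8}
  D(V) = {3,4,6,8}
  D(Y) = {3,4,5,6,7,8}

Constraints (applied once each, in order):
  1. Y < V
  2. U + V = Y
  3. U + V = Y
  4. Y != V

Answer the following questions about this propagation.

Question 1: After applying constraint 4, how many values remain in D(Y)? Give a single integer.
Constraint 1 (Y < V) on D(Y)={3,4,5,6,7,8} D(V)={3,4,6,8}: Y {3,4,5,6,7,8}->{3,4,5,6,7}; V {3,4,6,8}->{4,6,8}
Constraint 2 (U + V = Y) on D(U)={3,5,6,7,8} D(V)={4,6,8} D(Y)={3,4,5,6,7}: U {3,5,6,7,8}->{3}; V {4,6,8}->{4}; Y {3,4,5,6,7}->{7}
Constraint 3 (U + V = Y) on D(U)={3} D(V)={4} D(Y)={7}: no change
Constraint 4 (Y != V) on D(Y)={7} D(V)={4}: no change
So after constraint 4: D(Y)={7}, size = 1

Answer: 1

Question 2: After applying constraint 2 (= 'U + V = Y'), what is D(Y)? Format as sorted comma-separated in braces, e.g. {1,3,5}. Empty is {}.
Constraint 1 (Y < V) on D(Y)={3,4,5,6,7,8} D(V)={3,4,6,8}: Y {3,4,5,6,7,8}->{3,4,5,6,7}; V {3,4,6,8}->{4,6,8}
Constraint 2 (U + V = Y) on D(U)={3,5,6,7,8} D(V)={4,6,8} D(Y)={3,4,5,6,7}: U {3,5,6,7,8}->{3}; V {4,6,8}->{4}; Y {3,4,5,6,7}->{7}
So after constraint 2: D(Y) = {7}

Answer: {7}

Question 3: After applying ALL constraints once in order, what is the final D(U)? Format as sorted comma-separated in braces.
Constraint 1 (Y < V) on D(Y)={3,4,5,6,7,8} D(V)={3,4,6,8}: Y {3,4,5,6,7,8}->{3,4,5,6,7}; V {3,4,6,8}->{4,6,8}
Constraint 2 (U + V = Y) on D(U)={3,5,6,7,8} D(V)={4,6,8} D(Y)={3,4,5,6,7}: U {3,5,6,7,8}->{3}; V {4,6,8}->{4}; Y {3,4,5,6,7}->{7}
Constraint 3 (U + V = Y) on D(U)={3} D(V)={4} D(Y)={7}: no change
Constraint 4 (Y != V) on D(Y)={7} D(V)={4}: no change
So after all 4 constraints: D(U) = {3}

Answer: {3}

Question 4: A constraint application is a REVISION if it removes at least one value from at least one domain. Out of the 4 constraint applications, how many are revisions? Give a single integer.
Constraint 1 (Y < V) on D(Y)={3,4,5,6,7,8} D(V)={3,4,6,8}: Y {3,4,5,6,7,8}->{3,4,5,6,7}; V {3,4,6,8}->{4,6,8} => REVISION
Constraint 2 (U + V = Y) on D(U)={3,5,6,7,8} D(V)={4,6,8} D(Y)={3,4,5,6,7}: U {3,5,6,7,8}->{3}; V {4,6,8}->{4}; Y {3,4,5,6,7}->{7} => REVISION
Constraint 3 (U + V = Y) on D(U)={3} D(V)={4} D(Y)={7}: no change => not a revision
Constraint 4 (Y != V) on D(Y)={7} D(V)={4}: no change => not a revision
Total revisions = 2

Answer: 2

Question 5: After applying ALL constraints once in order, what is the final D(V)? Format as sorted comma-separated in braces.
Answer: {4}

Derivation:
Constraint 1 (Y < V) on D(Y)={3,4,5,6,7,8} D(V)={3,4,6,8}: Y {3,4,5,6,7,8}->{3,4,5,6,7}; V {3,4,6,8}->{4,6,8}
Constraint 2 (U + V = Y) on D(U)={3,5,6,7,8} D(V)={4,6,8} D(Y)={3,4,5,6,7}: U {3,5,6,7,8}->{3}; V {4,6,8}->{4}; Y {3,4,5,6,7}->{7}
Constraint 3 (U + V = Y) on D(U)={3} D(V)={4} D(Y)={7}: no change
Constraint 4 (Y != V) on D(Y)={7} D(V)={4}: no change
So after all 4 constraints: D(V) = {4}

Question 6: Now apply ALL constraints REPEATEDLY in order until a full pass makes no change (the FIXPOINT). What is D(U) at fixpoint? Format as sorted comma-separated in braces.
Answer: {}

Derivation:
pass 0 (initial): D(U)={3,5,6,7,8}
pass 1: U {3,5,6,7,8}->{3}; V {3,4,6,8}->{4}; Y {3,4,5,6,7,8}->{7}
pass 2: U {3}->{}; V {4}->{}; Y {7}->{}
pass 3: no change
Fixpoint after 3 passes: D(U) = {}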